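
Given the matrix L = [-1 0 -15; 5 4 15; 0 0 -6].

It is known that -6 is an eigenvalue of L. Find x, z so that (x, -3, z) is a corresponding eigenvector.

We need (L + 6I)v = 0.
L + 6I = [[5, 0, -15], [5, 10, 15], [0, 0, 0]].
Row 1: (5)·x + (0)·-3 + (-15)·z = 0
Row 2: (5)·x + (10)·-3 + (15)·z = 0
Row 3: (0)·x + (0)·-3 + (0)·z = 0
Solving gives x = 3, z = 1.
Check: L·(3, -3, 1) = (-18, 18, -6) = -6·(3, -3, 1).

3, 1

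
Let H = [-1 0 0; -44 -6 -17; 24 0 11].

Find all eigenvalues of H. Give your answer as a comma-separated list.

Compute the characteristic polynomial p(λ) = det(λI - H).
Cofactor expansion gives p(λ) = λ^3 - 4λ^2 - 71λ - 66.
Since p(-1) = 0, λ = -1 is a root.
Factor out (λ + 1): p(λ) = (λ + 1)·(λ^2 - 5λ - 66).
The quadratic factors as (λ + 6)·(λ - 11).
Eigenvalues: -6, -1, 11.

-6, -1, 11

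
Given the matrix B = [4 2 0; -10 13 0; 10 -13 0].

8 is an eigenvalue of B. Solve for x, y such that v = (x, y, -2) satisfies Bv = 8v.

1, 2

We need (B - 8I)v = 0.
B - 8I = [[-4, 2, 0], [-10, 5, 0], [10, -13, -8]].
Row 1: (-4)·x + (2)·y + (0)·-2 = 0
Row 2: (-10)·x + (5)·y + (0)·-2 = 0
Row 3: (10)·x + (-13)·y + (-8)·-2 = 0
Solving gives x = 1, y = 2.
Check: B·(1, 2, -2) = (8, 16, -16) = 8·(1, 2, -2).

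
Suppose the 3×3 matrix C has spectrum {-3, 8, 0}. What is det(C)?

det(C) is the product of the eigenvalues: (-3) · (8) · (0) = 0.

0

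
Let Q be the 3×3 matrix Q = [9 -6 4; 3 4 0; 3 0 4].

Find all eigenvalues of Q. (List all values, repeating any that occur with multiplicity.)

Set up det(sI - Q) = 0.
Expanding the 3×3 determinant: p(s) = s^3 - 17s^2 + 94s - 168.
Since p(4) = 0, s = 4 is a root.
Factor out (s - 4): p(s) = (s - 4)·(s^2 - 13s + 42).
The quadratic factors as (s - 6)·(s - 7).
Eigenvalues: 4, 6, 7.

4, 6, 7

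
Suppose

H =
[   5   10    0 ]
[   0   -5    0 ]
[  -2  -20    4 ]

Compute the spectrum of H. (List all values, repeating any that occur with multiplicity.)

-5, 4, 5

Compute the characteristic polynomial p(λ) = det(λI - H).
Expanding the 3×3 determinant: p(λ) = λ^3 - 4λ^2 - 25λ + 100.
Try λ = 5: p(5) = 0, so 5 is a root.
Dividing by (λ - 5) leaves λ^2 + λ - 20.
The quadratic factors as (λ + 5)·(λ - 4).
Eigenvalues: -5, 4, 5.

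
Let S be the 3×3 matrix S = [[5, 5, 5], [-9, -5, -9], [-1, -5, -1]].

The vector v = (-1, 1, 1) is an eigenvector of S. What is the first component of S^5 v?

First find the eigenvalue: Sv = (5, -5, -5) = -5·(-1, 1, 1), so λ = -5.
Then S^5 v = λ^5·v = (-5)^5·(-1, 1, 1) = -3125·(-1, 1, 1) = (3125, -3125, -3125).

3125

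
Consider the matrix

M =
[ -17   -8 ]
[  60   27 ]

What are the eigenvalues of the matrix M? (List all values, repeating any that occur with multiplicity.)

3, 7

det(M - tI) = (-17 - t)(27 - t) - (-8)·(60) = t^2 - 10t + 21.
This factors as (t - 3)·(t - 7) = 0.
Eigenvalues: 3, 7.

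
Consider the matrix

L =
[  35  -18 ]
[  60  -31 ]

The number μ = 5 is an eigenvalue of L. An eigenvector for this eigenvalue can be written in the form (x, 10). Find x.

6

We need (L - 5I)v = 0.
L - 5I = [[30, -18], [60, -36]].
Row 1: (30)·x + (-18)·10 = 0
Row 2: (60)·x + (-36)·10 = 0
Solving gives x = 6.
Check: L·(6, 10) = (30, 50) = 5·(6, 10).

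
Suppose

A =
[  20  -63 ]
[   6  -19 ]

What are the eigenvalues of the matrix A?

-1, 2

det(A - sI) = (20 - s)(-19 - s) - (-63)·(6) = s^2 - s - 2.
This factors as (s + 1)·(s - 2) = 0.
Eigenvalues: -1, 2.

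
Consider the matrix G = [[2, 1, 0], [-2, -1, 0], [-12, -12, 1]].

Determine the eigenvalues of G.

0, 1, 1

The characteristic polynomial is p(r) = det(rI - G).
Expanding the 3×3 determinant: p(r) = r^3 - 2r^2 + r.
Rational-root test: r = 1 gives p(1) = 0.
Dividing by (r - 1) leaves r^2 - r.
The quadratic factors as r·(r - 1).
Eigenvalues: 0, 1, 1.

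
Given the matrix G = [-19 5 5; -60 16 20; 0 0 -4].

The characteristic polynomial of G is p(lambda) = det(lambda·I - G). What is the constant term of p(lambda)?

p(lambda) = lambda^3 + 7·lambda^2 + 8·lambda - 16.
The constant term is -16.

-16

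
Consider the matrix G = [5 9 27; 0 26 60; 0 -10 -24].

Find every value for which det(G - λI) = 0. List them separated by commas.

The characteristic polynomial is p(μ) = det(μI - G).
Cofactor expansion gives p(μ) = μ^3 - 7μ^2 - 14μ + 120.
Since p(-4) = 0, μ = -4 is a root.
Factor out (μ + 4): p(μ) = (μ + 4)·(μ^2 - 11μ + 30).
The quadratic factors as (μ - 5)·(μ - 6).
Eigenvalues: -4, 5, 6.

-4, 5, 6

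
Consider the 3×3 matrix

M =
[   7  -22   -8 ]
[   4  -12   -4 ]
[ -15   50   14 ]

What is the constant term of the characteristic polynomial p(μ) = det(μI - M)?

p(0) = det(0·I − M) = det(−M) = (−1)^3·det(M).
det(M) = -24, so p(0) = 24.

24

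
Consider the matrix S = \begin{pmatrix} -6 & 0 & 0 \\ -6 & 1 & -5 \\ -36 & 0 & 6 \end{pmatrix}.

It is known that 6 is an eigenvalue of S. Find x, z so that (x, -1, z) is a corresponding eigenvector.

We need (S - 6I)v = 0.
S - 6I = [[-12, 0, 0], [-6, -5, -5], [-36, 0, 0]].
Row 1: (-12)·x + (0)·-1 + (0)·z = 0
Row 2: (-6)·x + (-5)·-1 + (-5)·z = 0
Row 3: (-36)·x + (0)·-1 + (0)·z = 0
Solving gives x = 0, z = 1.
Check: S·(0, -1, 1) = (0, -6, 6) = 6·(0, -1, 1).

0, 1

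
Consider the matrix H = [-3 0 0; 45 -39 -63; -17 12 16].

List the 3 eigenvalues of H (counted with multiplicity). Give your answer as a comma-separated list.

-12, -11, -3

The characteristic polynomial is p(μ) = det(μI - H).
Expanding the 3×3 determinant: p(μ) = μ^3 + 26μ^2 + 201μ + 396.
Since p(-3) = 0, μ = -3 is a root.
Dividing by (μ + 3) leaves μ^2 + 23μ + 132.
The quadratic factors as (μ + 12)·(μ + 11).
Eigenvalues: -12, -11, -3.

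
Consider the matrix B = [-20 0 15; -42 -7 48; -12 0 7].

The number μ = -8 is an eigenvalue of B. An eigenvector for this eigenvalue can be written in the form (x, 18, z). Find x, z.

5, 4

We need (B + 8I)v = 0.
B + 8I = [[-12, 0, 15], [-42, 1, 48], [-12, 0, 15]].
Row 1: (-12)·x + (0)·18 + (15)·z = 0
Row 2: (-42)·x + (1)·18 + (48)·z = 0
Row 3: (-12)·x + (0)·18 + (15)·z = 0
Solving gives x = 5, z = 4.
Check: B·(5, 18, 4) = (-40, -144, -32) = -8·(5, 18, 4).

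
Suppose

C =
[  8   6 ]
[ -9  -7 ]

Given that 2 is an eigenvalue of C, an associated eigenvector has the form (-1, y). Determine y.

We need (C - 2I)v = 0.
C - 2I = [[6, 6], [-9, -9]].
Row 1: (6)·-1 + (6)·y = 0
Row 2: (-9)·-1 + (-9)·y = 0
Solving gives y = 1.
Check: C·(-1, 1) = (-2, 2) = 2·(-1, 1).

1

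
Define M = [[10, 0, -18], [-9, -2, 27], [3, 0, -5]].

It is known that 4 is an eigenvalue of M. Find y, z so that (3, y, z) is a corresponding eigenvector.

0, 1

We need (M - 4I)v = 0.
M - 4I = [[6, 0, -18], [-9, -6, 27], [3, 0, -9]].
Row 1: (6)·3 + (0)·y + (-18)·z = 0
Row 2: (-9)·3 + (-6)·y + (27)·z = 0
Row 3: (3)·3 + (0)·y + (-9)·z = 0
Solving gives y = 0, z = 1.
Check: M·(3, 0, 1) = (12, 0, 4) = 4·(3, 0, 1).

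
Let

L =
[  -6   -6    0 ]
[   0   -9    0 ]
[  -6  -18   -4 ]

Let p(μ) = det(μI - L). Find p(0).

p(0) = det(0·I − L) = det(−L) = (−1)^3·det(L).
det(L) = -216, so p(0) = 216.

216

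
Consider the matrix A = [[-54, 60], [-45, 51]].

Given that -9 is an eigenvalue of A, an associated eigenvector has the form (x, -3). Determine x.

We need (A + 9I)v = 0.
A + 9I = [[-45, 60], [-45, 60]].
Row 1: (-45)·x + (60)·-3 = 0
Row 2: (-45)·x + (60)·-3 = 0
Solving gives x = -4.
Check: A·(-4, -3) = (36, 27) = -9·(-4, -3).

-4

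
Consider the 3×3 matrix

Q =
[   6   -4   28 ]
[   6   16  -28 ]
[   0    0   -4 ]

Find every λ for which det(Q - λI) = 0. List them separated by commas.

-4, 10, 12

The characteristic polynomial is p(λ) = det(λI - Q).
Cofactor expansion gives p(λ) = λ^3 - 18λ^2 + 32λ + 480.
Rational-root test: λ = -4 gives p(-4) = 0.
Factor out (λ + 4): p(λ) = (λ + 4)·(λ^2 - 22λ + 120).
The quadratic factors as (λ - 10)·(λ - 12).
Eigenvalues: -4, 10, 12.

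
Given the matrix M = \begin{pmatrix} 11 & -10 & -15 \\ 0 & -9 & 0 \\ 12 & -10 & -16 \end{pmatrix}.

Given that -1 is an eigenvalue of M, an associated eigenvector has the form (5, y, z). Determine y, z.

We need (M + 1I)v = 0.
M + 1I = [[12, -10, -15], [0, -8, 0], [12, -10, -15]].
Row 1: (12)·5 + (-10)·y + (-15)·z = 0
Row 2: (0)·5 + (-8)·y + (0)·z = 0
Row 3: (12)·5 + (-10)·y + (-15)·z = 0
Solving gives y = 0, z = 4.
Check: M·(5, 0, 4) = (-5, 0, -4) = -1·(5, 0, 4).

0, 4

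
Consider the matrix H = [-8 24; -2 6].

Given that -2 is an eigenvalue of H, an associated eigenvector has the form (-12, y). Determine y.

We need (H + 2I)v = 0.
H + 2I = [[-6, 24], [-2, 8]].
Row 1: (-6)·-12 + (24)·y = 0
Row 2: (-2)·-12 + (8)·y = 0
Solving gives y = -3.
Check: H·(-12, -3) = (24, 6) = -2·(-12, -3).

-3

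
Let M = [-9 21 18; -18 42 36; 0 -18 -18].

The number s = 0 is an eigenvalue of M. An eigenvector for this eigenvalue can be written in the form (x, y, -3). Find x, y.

We need (M)v = 0.
M = [[-9, 21, 18], [-18, 42, 36], [0, -18, -18]].
Row 1: (-9)·x + (21)·y + (18)·-3 = 0
Row 2: (-18)·x + (42)·y + (36)·-3 = 0
Row 3: (0)·x + (-18)·y + (-18)·-3 = 0
Solving gives x = 1, y = 3.
Check: M·(1, 3, -3) = (0, 0, 0) = 0·(1, 3, -3).

1, 3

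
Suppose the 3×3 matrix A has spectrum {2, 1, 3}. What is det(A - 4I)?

-6

If A has eigenvalues 2, 1, 3, then A - 4I has eigenvalues -2, -3, -1.
det(A - 4I) = (-2) · (-3) · (-1) = -6.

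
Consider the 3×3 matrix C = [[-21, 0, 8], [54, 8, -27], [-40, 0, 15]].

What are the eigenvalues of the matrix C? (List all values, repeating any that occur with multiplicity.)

-5, -1, 8

Compute the characteristic polynomial p(λ) = det(λI - C).
Expanding the 3×3 determinant: p(λ) = λ^3 - 2λ^2 - 43λ - 40.
Since p(-5) = 0, λ = -5 is a root.
Dividing by (λ + 5) leaves λ^2 - 7λ - 8.
The quadratic factors as (λ + 1)·(λ - 8).
Eigenvalues: -5, -1, 8.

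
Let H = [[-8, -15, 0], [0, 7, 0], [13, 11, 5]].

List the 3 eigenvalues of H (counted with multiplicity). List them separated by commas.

Set up det(sI - H) = 0.
Expanding along the first row, p(s) = s^3 - 4s^2 - 61s + 280.
Rational-root test: s = 5 gives p(5) = 0.
Dividing by (s - 5) leaves s^2 + s - 56.
The quadratic factors as (s + 8)·(s - 7).
Eigenvalues: -8, 5, 7.

-8, 5, 7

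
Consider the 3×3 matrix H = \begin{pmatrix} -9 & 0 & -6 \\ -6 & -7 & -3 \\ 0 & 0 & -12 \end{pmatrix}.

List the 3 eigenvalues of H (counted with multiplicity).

-12, -9, -7

Compute the characteristic polynomial p(λ) = det(λI - H).
Expanding the 3×3 determinant: p(λ) = λ^3 + 28λ^2 + 255λ + 756.
Since p(-9) = 0, λ = -9 is a root.
Factor out (λ + 9): p(λ) = (λ + 9)·(λ^2 + 19λ + 84).
The quadratic factors as (λ + 12)·(λ + 7).
Eigenvalues: -12, -9, -7.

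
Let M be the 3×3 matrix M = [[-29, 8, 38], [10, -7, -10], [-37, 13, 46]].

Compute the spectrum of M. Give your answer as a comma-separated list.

-2, 3, 9

Compute the characteristic polynomial p(λ) = det(λI - M).
Expanding the 3×3 determinant: p(λ) = λ^3 - 10λ^2 + 3λ + 54.
Rational-root test: λ = -2 gives p(-2) = 0.
Dividing by (λ + 2) leaves λ^2 - 12λ + 27.
The quadratic factors as (λ - 3)·(λ - 9).
Eigenvalues: -2, 3, 9.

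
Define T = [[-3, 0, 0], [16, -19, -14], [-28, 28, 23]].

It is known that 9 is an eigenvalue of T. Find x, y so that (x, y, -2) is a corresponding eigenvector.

We need (T - 9I)v = 0.
T - 9I = [[-12, 0, 0], [16, -28, -14], [-28, 28, 14]].
Row 1: (-12)·x + (0)·y + (0)·-2 = 0
Row 2: (16)·x + (-28)·y + (-14)·-2 = 0
Row 3: (-28)·x + (28)·y + (14)·-2 = 0
Solving gives x = 0, y = 1.
Check: T·(0, 1, -2) = (0, 9, -18) = 9·(0, 1, -2).

0, 1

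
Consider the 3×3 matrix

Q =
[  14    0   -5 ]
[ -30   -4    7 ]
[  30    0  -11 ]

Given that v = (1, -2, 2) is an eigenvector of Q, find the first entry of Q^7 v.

16384

First find the eigenvalue: Qv = (4, -8, 8) = 4·(1, -2, 2), so λ = 4.
Then Q^7 v = λ^7·v = 4^7·(1, -2, 2) = 16384·(1, -2, 2) = (16384, -32768, 32768).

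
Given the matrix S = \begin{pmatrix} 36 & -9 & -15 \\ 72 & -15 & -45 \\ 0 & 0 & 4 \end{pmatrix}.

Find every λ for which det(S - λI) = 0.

Set up det(λI - S) = 0.
Cofactor expansion gives p(λ) = λ^3 - 25λ^2 + 192λ - 432.
Try λ = 4: p(4) = 0, so 4 is a root.
Dividing by (λ - 4) leaves λ^2 - 21λ + 108.
The quadratic factors as (λ - 9)·(λ - 12).
Eigenvalues: 4, 9, 12.

4, 9, 12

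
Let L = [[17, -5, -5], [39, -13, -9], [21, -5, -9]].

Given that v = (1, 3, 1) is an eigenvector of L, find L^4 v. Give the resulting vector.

First find the eigenvalue: Lv = (-3, -9, -3) = -3·(1, 3, 1), so λ = -3.
Then L^4 v = λ^4·v = (-3)^4·(1, 3, 1) = 81·(1, 3, 1) = (81, 243, 81).

(81, 243, 81)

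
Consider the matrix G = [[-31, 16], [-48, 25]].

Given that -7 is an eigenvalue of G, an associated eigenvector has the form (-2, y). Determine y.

-3

We need (G + 7I)v = 0.
G + 7I = [[-24, 16], [-48, 32]].
Row 1: (-24)·-2 + (16)·y = 0
Row 2: (-48)·-2 + (32)·y = 0
Solving gives y = -3.
Check: G·(-2, -3) = (14, 21) = -7·(-2, -3).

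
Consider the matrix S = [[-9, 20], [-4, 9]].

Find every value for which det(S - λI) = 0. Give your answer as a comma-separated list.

det(S - sI) = (-9 - s)(9 - s) - (20)·(-4) = s^2 - 1.
This factors as (s + 1)·(s - 1) = 0.
Eigenvalues: -1, 1.

-1, 1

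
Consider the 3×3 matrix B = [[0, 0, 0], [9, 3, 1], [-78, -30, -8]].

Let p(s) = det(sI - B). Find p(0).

p(0) = det(0·I − B) = det(−B) = (−1)^3·det(B).
det(B) = 0, so p(0) = 0.

0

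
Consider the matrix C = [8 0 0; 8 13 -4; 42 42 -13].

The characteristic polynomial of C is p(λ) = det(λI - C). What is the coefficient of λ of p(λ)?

p(λ) = λ^3 - 8λ^2 - λ + 8.
The coefficient of λ is -1.

-1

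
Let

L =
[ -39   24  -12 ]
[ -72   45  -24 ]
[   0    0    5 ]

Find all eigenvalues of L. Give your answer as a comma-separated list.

-3, 5, 9

Compute the characteristic polynomial p(s) = det(sI - L).
Expanding along the first row, p(s) = s^3 - 11s^2 + 3s + 135.
Rational-root test: s = -3 gives p(-3) = 0.
Dividing by (s + 3) leaves s^2 - 14s + 45.
The quadratic factors as (s - 5)·(s - 9).
Eigenvalues: -3, 5, 9.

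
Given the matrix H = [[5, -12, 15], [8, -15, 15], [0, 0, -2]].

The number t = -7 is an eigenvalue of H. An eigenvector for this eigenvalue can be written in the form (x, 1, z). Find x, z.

We need (H + 7I)v = 0.
H + 7I = [[12, -12, 15], [8, -8, 15], [0, 0, 5]].
Row 1: (12)·x + (-12)·1 + (15)·z = 0
Row 2: (8)·x + (-8)·1 + (15)·z = 0
Row 3: (0)·x + (0)·1 + (5)·z = 0
Solving gives x = 1, z = 0.
Check: H·(1, 1, 0) = (-7, -7, 0) = -7·(1, 1, 0).

1, 0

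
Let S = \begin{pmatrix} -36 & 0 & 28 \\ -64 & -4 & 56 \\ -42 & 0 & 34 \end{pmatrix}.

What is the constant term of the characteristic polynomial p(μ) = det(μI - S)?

-192

p(0) = det(0·I − S) = det(−S) = (−1)^3·det(S).
det(S) = 192, so p(0) = -192.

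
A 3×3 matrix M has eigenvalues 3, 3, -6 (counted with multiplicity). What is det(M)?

det(M) is the product of the eigenvalues: (3) · (3) · (-6) = -54.

-54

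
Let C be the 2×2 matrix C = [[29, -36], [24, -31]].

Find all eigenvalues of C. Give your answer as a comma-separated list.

-7, 5

det(C - λI) = (29 - λ)(-31 - λ) - (-36)·(24) = λ^2 + 2λ - 35.
This factors as (λ + 7)·(λ - 5) = 0.
Eigenvalues: -7, 5.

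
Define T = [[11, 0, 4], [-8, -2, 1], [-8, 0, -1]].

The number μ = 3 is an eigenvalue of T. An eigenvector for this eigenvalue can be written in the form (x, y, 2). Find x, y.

-1, 2

We need (T - 3I)v = 0.
T - 3I = [[8, 0, 4], [-8, -5, 1], [-8, 0, -4]].
Row 1: (8)·x + (0)·y + (4)·2 = 0
Row 2: (-8)·x + (-5)·y + (1)·2 = 0
Row 3: (-8)·x + (0)·y + (-4)·2 = 0
Solving gives x = -1, y = 2.
Check: T·(-1, 2, 2) = (-3, 6, 6) = 3·(-1, 2, 2).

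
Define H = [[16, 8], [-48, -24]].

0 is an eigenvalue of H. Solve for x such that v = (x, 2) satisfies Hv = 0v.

-1

We need (H)v = 0.
H = [[16, 8], [-48, -24]].
Row 1: (16)·x + (8)·2 = 0
Row 2: (-48)·x + (-24)·2 = 0
Solving gives x = -1.
Check: H·(-1, 2) = (0, 0) = 0·(-1, 2).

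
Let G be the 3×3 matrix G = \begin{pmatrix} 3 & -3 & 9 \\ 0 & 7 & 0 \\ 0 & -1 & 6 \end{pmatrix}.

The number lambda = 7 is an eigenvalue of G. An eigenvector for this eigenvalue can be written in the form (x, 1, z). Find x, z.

-3, -1

We need (G - 7I)v = 0.
G - 7I = [[-4, -3, 9], [0, 0, 0], [0, -1, -1]].
Row 1: (-4)·x + (-3)·1 + (9)·z = 0
Row 2: (0)·x + (0)·1 + (0)·z = 0
Row 3: (0)·x + (-1)·1 + (-1)·z = 0
Solving gives x = -3, z = -1.
Check: G·(-3, 1, -1) = (-21, 7, -7) = 7·(-3, 1, -1).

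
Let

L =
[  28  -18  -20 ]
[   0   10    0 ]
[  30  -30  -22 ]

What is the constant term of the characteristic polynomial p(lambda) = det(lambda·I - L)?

p(0) = det(0·I − L) = det(−L) = (−1)^3·det(L).
det(L) = -160, so p(0) = 160.

160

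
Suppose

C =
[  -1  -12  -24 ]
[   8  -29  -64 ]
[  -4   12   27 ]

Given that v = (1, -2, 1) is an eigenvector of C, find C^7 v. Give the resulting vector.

First find the eigenvalue: Cv = (-1, 2, -1) = -1·(1, -2, 1), so λ = -1.
Then C^7 v = λ^7·v = (-1)^7·(1, -2, 1) = -1·(1, -2, 1) = (-1, 2, -1).

(-1, 2, -1)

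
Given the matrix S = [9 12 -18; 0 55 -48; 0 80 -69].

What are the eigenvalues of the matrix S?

-9, -5, 9

Compute the characteristic polynomial p(r) = det(rI - S).
Expanding along the first row, p(r) = r^3 + 5r^2 - 81r - 405.
Rational-root test: r = -5 gives p(-5) = 0.
Dividing by (r + 5) leaves r^2 - 81.
The quadratic factors as (r + 9)·(r - 9).
Eigenvalues: -9, -5, 9.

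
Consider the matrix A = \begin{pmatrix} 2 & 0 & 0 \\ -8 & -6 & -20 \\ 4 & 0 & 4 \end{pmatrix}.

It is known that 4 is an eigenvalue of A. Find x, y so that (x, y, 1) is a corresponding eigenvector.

0, -2

We need (A - 4I)v = 0.
A - 4I = [[-2, 0, 0], [-8, -10, -20], [4, 0, 0]].
Row 1: (-2)·x + (0)·y + (0)·1 = 0
Row 2: (-8)·x + (-10)·y + (-20)·1 = 0
Row 3: (4)·x + (0)·y + (0)·1 = 0
Solving gives x = 0, y = -2.
Check: A·(0, -2, 1) = (0, -8, 4) = 4·(0, -2, 1).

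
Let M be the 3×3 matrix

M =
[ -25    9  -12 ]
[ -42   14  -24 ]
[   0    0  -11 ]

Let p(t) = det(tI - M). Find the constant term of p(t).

p(t) = t^3 + 22t^2 + 149t + 308.
The constant term is 308.

308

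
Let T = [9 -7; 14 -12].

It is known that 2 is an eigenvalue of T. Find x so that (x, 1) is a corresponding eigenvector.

1

We need (T - 2I)v = 0.
T - 2I = [[7, -7], [14, -14]].
Row 1: (7)·x + (-7)·1 = 0
Row 2: (14)·x + (-14)·1 = 0
Solving gives x = 1.
Check: T·(1, 1) = (2, 2) = 2·(1, 1).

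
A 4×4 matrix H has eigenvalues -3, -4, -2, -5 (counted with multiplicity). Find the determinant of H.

det(H) is the product of the eigenvalues: (-3) · (-4) · (-2) · (-5) = 120.

120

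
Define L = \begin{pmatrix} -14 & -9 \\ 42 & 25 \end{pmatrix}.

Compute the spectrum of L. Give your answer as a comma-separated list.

4, 7

det(L - rI) = (-14 - r)(25 - r) - (-9)·(42) = r^2 - 11r + 28.
This factors as (r - 4)·(r - 7) = 0.
Eigenvalues: 4, 7.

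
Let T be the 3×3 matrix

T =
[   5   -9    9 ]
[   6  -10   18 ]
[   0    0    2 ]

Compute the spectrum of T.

The characteristic polynomial is p(r) = det(rI - T).
Expanding the 3×3 determinant: p(r) = r^3 + 3r^2 - 6r - 8.
Rational-root test: r = 2 gives p(2) = 0.
Dividing by (r - 2) leaves r^2 + 5r + 4.
The quadratic factors as (r + 4)·(r + 1).
Eigenvalues: -4, -1, 2.

-4, -1, 2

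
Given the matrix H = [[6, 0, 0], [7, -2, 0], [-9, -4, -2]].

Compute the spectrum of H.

H is lower triangular, so its eigenvalues are the diagonal entries.
Diagonal: 6, -2, -2.

-2, -2, 6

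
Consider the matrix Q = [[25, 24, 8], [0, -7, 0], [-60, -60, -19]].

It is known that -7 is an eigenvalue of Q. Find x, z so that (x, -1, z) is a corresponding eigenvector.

We need (Q + 7I)v = 0.
Q + 7I = [[32, 24, 8], [0, 0, 0], [-60, -60, -12]].
Row 1: (32)·x + (24)·-1 + (8)·z = 0
Row 2: (0)·x + (0)·-1 + (0)·z = 0
Row 3: (-60)·x + (-60)·-1 + (-12)·z = 0
Solving gives x = 2, z = -5.
Check: Q·(2, -1, -5) = (-14, 7, 35) = -7·(2, -1, -5).

2, -5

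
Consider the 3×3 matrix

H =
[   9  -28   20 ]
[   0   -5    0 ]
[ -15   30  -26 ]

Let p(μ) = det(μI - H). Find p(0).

p(0) = det(0·I − H) = det(−H) = (−1)^3·det(H).
det(H) = -330, so p(0) = 330.

330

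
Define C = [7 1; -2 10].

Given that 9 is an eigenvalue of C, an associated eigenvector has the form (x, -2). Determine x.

-1

We need (C - 9I)v = 0.
C - 9I = [[-2, 1], [-2, 1]].
Row 1: (-2)·x + (1)·-2 = 0
Row 2: (-2)·x + (1)·-2 = 0
Solving gives x = -1.
Check: C·(-1, -2) = (-9, -18) = 9·(-1, -2).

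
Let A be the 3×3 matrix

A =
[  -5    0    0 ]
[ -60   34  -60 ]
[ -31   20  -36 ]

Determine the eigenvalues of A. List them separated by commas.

The characteristic polynomial is p(λ) = det(λI - A).
Expanding along the first row, p(λ) = λ^3 + 7λ^2 - 14λ - 120.
Rational-root test: λ = 4 gives p(4) = 0.
Dividing by (λ - 4) leaves λ^2 + 11λ + 30.
The quadratic factors as (λ + 6)·(λ + 5).
Eigenvalues: -6, -5, 4.

-6, -5, 4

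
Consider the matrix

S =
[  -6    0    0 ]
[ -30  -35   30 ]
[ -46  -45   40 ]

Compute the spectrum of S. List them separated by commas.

-6, -5, 10

The characteristic polynomial is p(λ) = det(λI - S).
Cofactor expansion gives p(λ) = λ^3 + λ^2 - 80λ - 300.
Since p(-5) = 0, λ = -5 is a root.
Factor out (λ + 5): p(λ) = (λ + 5)·(λ^2 - 4λ - 60).
The quadratic factors as (λ + 6)·(λ - 10).
Eigenvalues: -6, -5, 10.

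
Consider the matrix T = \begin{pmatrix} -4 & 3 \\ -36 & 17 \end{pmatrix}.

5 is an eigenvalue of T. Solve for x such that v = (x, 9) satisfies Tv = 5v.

3

We need (T - 5I)v = 0.
T - 5I = [[-9, 3], [-36, 12]].
Row 1: (-9)·x + (3)·9 = 0
Row 2: (-36)·x + (12)·9 = 0
Solving gives x = 3.
Check: T·(3, 9) = (15, 45) = 5·(3, 9).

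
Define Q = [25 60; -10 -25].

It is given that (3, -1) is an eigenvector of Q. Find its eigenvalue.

5

Compute Qv: Q·(3, -1) = (15, -5).
Since Qv = λv, compare component 1: 15 = λ·3, so λ = 5.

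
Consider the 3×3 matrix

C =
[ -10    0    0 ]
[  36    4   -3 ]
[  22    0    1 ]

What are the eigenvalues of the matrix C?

-10, 1, 4

The characteristic polynomial is p(lambda) = det(lambda·I - C).
Expanding along the first row, p(lambda) = lambda^3 + 5·lambda^2 - 46·lambda + 40.
Since p(-10) = 0, lambda = -10 is a root.
Factor out (lambda + 10): p(lambda) = (lambda + 10)·(lambda^2 - 5·lambda + 4).
The quadratic factors as (lambda - 1)·(lambda - 4).
Eigenvalues: -10, 1, 4.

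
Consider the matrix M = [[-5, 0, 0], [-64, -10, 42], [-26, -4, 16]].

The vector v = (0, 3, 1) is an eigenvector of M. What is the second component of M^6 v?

12288

First find the eigenvalue: Mv = (0, 12, 4) = 4·(0, 3, 1), so λ = 4.
Then M^6 v = λ^6·v = 4^6·(0, 3, 1) = 4096·(0, 3, 1) = (0, 12288, 4096).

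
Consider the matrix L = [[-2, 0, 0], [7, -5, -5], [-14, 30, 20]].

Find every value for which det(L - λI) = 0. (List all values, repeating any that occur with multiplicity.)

-2, 5, 10

Set up det(lambda·I - L) = 0.
Expanding along the first row, p(lambda) = lambda^3 - 13·lambda^2 + 20·lambda + 100.
Rational-root test: lambda = 10 gives p(10) = 0.
Dividing by (lambda - 10) leaves lambda^2 - 3·lambda - 10.
The quadratic factors as (lambda + 2)·(lambda - 5).
Eigenvalues: -2, 5, 10.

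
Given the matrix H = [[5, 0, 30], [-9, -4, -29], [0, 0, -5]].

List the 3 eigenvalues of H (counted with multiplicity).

-5, -4, 5

Set up det(rI - H) = 0.
Expanding along the first row, p(r) = r^3 + 4r^2 - 25r - 100.
Since p(-5) = 0, r = -5 is a root.
Dividing by (r + 5) leaves r^2 - r - 20.
The quadratic factors as (r + 4)·(r - 5).
Eigenvalues: -5, -4, 5.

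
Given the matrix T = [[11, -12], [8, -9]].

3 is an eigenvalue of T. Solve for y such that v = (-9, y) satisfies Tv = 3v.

-6

We need (T - 3I)v = 0.
T - 3I = [[8, -12], [8, -12]].
Row 1: (8)·-9 + (-12)·y = 0
Row 2: (8)·-9 + (-12)·y = 0
Solving gives y = -6.
Check: T·(-9, -6) = (-27, -18) = 3·(-9, -6).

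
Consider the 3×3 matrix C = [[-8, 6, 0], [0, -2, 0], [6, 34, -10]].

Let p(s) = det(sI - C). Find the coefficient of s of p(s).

p(s) = s^3 + 20s^2 + 116s + 160.
The coefficient of s is 116.

116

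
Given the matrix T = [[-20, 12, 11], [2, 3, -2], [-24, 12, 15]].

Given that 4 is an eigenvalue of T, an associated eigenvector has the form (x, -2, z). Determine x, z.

-1, 0

We need (T - 4I)v = 0.
T - 4I = [[-24, 12, 11], [2, -1, -2], [-24, 12, 11]].
Row 1: (-24)·x + (12)·-2 + (11)·z = 0
Row 2: (2)·x + (-1)·-2 + (-2)·z = 0
Row 3: (-24)·x + (12)·-2 + (11)·z = 0
Solving gives x = -1, z = 0.
Check: T·(-1, -2, 0) = (-4, -8, 0) = 4·(-1, -2, 0).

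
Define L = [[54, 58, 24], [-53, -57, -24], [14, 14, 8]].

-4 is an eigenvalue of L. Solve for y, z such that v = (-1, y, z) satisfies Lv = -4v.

We need (L + 4I)v = 0.
L + 4I = [[58, 58, 24], [-53, -53, -24], [14, 14, 12]].
Row 1: (58)·-1 + (58)·y + (24)·z = 0
Row 2: (-53)·-1 + (-53)·y + (-24)·z = 0
Row 3: (14)·-1 + (14)·y + (12)·z = 0
Solving gives y = 1, z = 0.
Check: L·(-1, 1, 0) = (4, -4, 0) = -4·(-1, 1, 0).

1, 0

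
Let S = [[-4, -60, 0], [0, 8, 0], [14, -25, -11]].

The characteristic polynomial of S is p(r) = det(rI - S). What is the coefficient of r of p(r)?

p(r) = r^3 + 7r^2 - 76r - 352.
The coefficient of r is -76.

-76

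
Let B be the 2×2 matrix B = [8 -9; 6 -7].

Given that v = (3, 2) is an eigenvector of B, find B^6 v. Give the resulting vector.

First find the eigenvalue: Bv = (6, 4) = 2·(3, 2), so λ = 2.
Then B^6 v = λ^6·v = 2^6·(3, 2) = 64·(3, 2) = (192, 128).

(192, 128)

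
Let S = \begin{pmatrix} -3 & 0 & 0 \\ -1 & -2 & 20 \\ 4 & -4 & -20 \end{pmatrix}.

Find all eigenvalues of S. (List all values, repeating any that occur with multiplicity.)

-12, -10, -3

Set up det(λI - S) = 0.
Expanding along the first row, p(λ) = λ^3 + 25λ^2 + 186λ + 360.
Rational-root test: λ = -12 gives p(-12) = 0.
Factor out (λ + 12): p(λ) = (λ + 12)·(λ^2 + 13λ + 30).
The quadratic factors as (λ + 10)·(λ + 3).
Eigenvalues: -12, -10, -3.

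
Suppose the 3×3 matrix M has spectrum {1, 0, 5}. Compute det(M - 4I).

If M has eigenvalues 1, 0, 5, then M - 4I has eigenvalues -3, -4, 1.
det(M - 4I) = (-3) · (-4) · (1) = 12.

12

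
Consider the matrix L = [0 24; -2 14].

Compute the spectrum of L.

6, 8

det(L - λI) = (0 - λ)(14 - λ) - (24)·(-2) = λ^2 - 14λ + 48.
This factors as (λ - 6)·(λ - 8) = 0.
Eigenvalues: 6, 8.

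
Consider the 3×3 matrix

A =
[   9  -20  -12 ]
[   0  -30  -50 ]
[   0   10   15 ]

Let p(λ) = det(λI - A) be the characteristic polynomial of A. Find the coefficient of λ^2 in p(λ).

6

The coefficient of λ^2 of det(λI - A) is −trace(A).
trace(A) = (9) + (-30) + (15) = -6, so the coefficient is 6.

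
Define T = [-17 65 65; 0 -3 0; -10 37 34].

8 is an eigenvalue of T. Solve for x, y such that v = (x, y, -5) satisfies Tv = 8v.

-13, 0

We need (T - 8I)v = 0.
T - 8I = [[-25, 65, 65], [0, -11, 0], [-10, 37, 26]].
Row 1: (-25)·x + (65)·y + (65)·-5 = 0
Row 2: (0)·x + (-11)·y + (0)·-5 = 0
Row 3: (-10)·x + (37)·y + (26)·-5 = 0
Solving gives x = -13, y = 0.
Check: T·(-13, 0, -5) = (-104, 0, -40) = 8·(-13, 0, -5).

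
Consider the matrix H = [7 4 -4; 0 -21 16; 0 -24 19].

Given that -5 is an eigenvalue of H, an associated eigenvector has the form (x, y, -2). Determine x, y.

0, -2

We need (H + 5I)v = 0.
H + 5I = [[12, 4, -4], [0, -16, 16], [0, -24, 24]].
Row 1: (12)·x + (4)·y + (-4)·-2 = 0
Row 2: (0)·x + (-16)·y + (16)·-2 = 0
Row 3: (0)·x + (-24)·y + (24)·-2 = 0
Solving gives x = 0, y = -2.
Check: H·(0, -2, -2) = (0, 10, 10) = -5·(0, -2, -2).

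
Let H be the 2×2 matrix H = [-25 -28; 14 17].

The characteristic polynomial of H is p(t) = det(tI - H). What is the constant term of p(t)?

-33

p(t) = t^2 + 8t - 33.
The constant term is -33.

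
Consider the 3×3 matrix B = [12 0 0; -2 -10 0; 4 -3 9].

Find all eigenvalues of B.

-10, 9, 12

B is lower triangular, so its eigenvalues are the diagonal entries.
Diagonal: 12, -10, 9.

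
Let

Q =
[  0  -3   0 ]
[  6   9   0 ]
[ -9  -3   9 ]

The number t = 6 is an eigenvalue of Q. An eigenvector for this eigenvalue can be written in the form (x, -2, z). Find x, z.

1, 1

We need (Q - 6I)v = 0.
Q - 6I = [[-6, -3, 0], [6, 3, 0], [-9, -3, 3]].
Row 1: (-6)·x + (-3)·-2 + (0)·z = 0
Row 2: (6)·x + (3)·-2 + (0)·z = 0
Row 3: (-9)·x + (-3)·-2 + (3)·z = 0
Solving gives x = 1, z = 1.
Check: Q·(1, -2, 1) = (6, -12, 6) = 6·(1, -2, 1).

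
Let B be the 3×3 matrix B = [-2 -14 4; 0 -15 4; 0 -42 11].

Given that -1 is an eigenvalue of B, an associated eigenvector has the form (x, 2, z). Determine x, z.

0, 7

We need (B + 1I)v = 0.
B + 1I = [[-1, -14, 4], [0, -14, 4], [0, -42, 12]].
Row 1: (-1)·x + (-14)·2 + (4)·z = 0
Row 2: (0)·x + (-14)·2 + (4)·z = 0
Row 3: (0)·x + (-42)·2 + (12)·z = 0
Solving gives x = 0, z = 7.
Check: B·(0, 2, 7) = (0, -2, -7) = -1·(0, 2, 7).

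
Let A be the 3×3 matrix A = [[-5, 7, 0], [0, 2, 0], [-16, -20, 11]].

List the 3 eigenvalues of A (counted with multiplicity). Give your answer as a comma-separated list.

-5, 2, 11

Compute the characteristic polynomial p(s) = det(sI - A).
Cofactor expansion gives p(s) = s^3 - 8s^2 - 43s + 110.
Try s = 2: p(2) = 0, so 2 is a root.
Dividing by (s - 2) leaves s^2 - 6s - 55.
The quadratic factors as (s + 5)·(s - 11).
Eigenvalues: -5, 2, 11.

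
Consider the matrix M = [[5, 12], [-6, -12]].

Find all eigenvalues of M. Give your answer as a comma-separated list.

det(M - μI) = (5 - μ)(-12 - μ) - (12)·(-6) = μ^2 + 7μ + 12.
This factors as (μ + 4)·(μ + 3) = 0.
Eigenvalues: -4, -3.

-4, -3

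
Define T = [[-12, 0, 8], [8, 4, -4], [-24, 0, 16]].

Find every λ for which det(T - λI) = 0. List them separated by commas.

0, 4, 4

Compute the characteristic polynomial p(lambda) = det(lambda·I - T).
Cofactor expansion gives p(lambda) = lambda^3 - 8·lambda^2 + 16·lambda.
Since p(0) = 0, lambda = 0 is a root.
Factor out lambda: p(lambda) = lambda·(lambda^2 - 8·lambda + 16).
The quadratic factor is (lambda - 4)^2.
Eigenvalues: 0, 4, 4.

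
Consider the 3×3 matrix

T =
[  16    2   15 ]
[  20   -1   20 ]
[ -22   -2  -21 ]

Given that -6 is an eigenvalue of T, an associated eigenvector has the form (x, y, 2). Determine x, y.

-1, -4

We need (T + 6I)v = 0.
T + 6I = [[22, 2, 15], [20, 5, 20], [-22, -2, -15]].
Row 1: (22)·x + (2)·y + (15)·2 = 0
Row 2: (20)·x + (5)·y + (20)·2 = 0
Row 3: (-22)·x + (-2)·y + (-15)·2 = 0
Solving gives x = -1, y = -4.
Check: T·(-1, -4, 2) = (6, 24, -12) = -6·(-1, -4, 2).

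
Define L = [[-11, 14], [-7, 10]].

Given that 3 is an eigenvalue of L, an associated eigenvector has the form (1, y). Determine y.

1

We need (L - 3I)v = 0.
L - 3I = [[-14, 14], [-7, 7]].
Row 1: (-14)·1 + (14)·y = 0
Row 2: (-7)·1 + (7)·y = 0
Solving gives y = 1.
Check: L·(1, 1) = (3, 3) = 3·(1, 1).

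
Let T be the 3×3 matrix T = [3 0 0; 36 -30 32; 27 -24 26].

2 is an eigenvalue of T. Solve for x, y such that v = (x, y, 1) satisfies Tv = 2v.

We need (T - 2I)v = 0.
T - 2I = [[1, 0, 0], [36, -32, 32], [27, -24, 24]].
Row 1: (1)·x + (0)·y + (0)·1 = 0
Row 2: (36)·x + (-32)·y + (32)·1 = 0
Row 3: (27)·x + (-24)·y + (24)·1 = 0
Solving gives x = 0, y = 1.
Check: T·(0, 1, 1) = (0, 2, 2) = 2·(0, 1, 1).

0, 1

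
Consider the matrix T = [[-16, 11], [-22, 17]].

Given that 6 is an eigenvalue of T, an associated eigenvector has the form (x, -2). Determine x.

We need (T - 6I)v = 0.
T - 6I = [[-22, 11], [-22, 11]].
Row 1: (-22)·x + (11)·-2 = 0
Row 2: (-22)·x + (11)·-2 = 0
Solving gives x = -1.
Check: T·(-1, -2) = (-6, -12) = 6·(-1, -2).

-1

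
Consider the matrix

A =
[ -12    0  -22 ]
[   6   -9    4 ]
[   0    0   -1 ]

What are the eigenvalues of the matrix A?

-12, -9, -1

Set up det(tI - A) = 0.
Cofactor expansion gives p(t) = t^3 + 22t^2 + 129t + 108.
Since p(-9) = 0, t = -9 is a root.
Factor out (t + 9): p(t) = (t + 9)·(t^2 + 13t + 12).
The quadratic factors as (t + 12)·(t + 1).
Eigenvalues: -12, -9, -1.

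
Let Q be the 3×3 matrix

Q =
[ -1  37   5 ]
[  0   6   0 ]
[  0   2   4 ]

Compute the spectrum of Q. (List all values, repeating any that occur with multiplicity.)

The characteristic polynomial is p(μ) = det(μI - Q).
Cofactor expansion gives p(μ) = μ^3 - 9μ^2 + 14μ + 24.
Since p(4) = 0, μ = 4 is a root.
Factor out (μ - 4): p(μ) = (μ - 4)·(μ^2 - 5μ - 6).
The quadratic factors as (μ + 1)·(μ - 6).
Eigenvalues: -1, 4, 6.

-1, 4, 6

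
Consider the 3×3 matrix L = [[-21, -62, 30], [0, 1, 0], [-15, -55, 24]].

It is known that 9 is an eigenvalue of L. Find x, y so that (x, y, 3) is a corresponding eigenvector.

3, 0

We need (L - 9I)v = 0.
L - 9I = [[-30, -62, 30], [0, -8, 0], [-15, -55, 15]].
Row 1: (-30)·x + (-62)·y + (30)·3 = 0
Row 2: (0)·x + (-8)·y + (0)·3 = 0
Row 3: (-15)·x + (-55)·y + (15)·3 = 0
Solving gives x = 3, y = 0.
Check: L·(3, 0, 3) = (27, 0, 27) = 9·(3, 0, 3).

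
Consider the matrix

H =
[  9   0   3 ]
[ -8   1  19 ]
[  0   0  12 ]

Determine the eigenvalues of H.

Compute the characteristic polynomial p(λ) = det(λI - H).
Expanding along the first row, p(λ) = λ^3 - 22λ^2 + 129λ - 108.
Try λ = 1: p(1) = 0, so 1 is a root.
Dividing by (λ - 1) leaves λ^2 - 21λ + 108.
The quadratic factors as (λ - 9)·(λ - 12).
Eigenvalues: 1, 9, 12.

1, 9, 12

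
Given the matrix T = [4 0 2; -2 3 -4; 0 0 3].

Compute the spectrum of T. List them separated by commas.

3, 3, 4

Set up det(λI - T) = 0.
Cofactor expansion gives p(λ) = λ^3 - 10λ^2 + 33λ - 36.
Since p(3) = 0, λ = 3 is a root.
Factor out (λ - 3): p(λ) = (λ - 3)·(λ^2 - 7λ + 12).
The quadratic factors as (λ - 3)·(λ - 4).
Eigenvalues: 3, 3, 4.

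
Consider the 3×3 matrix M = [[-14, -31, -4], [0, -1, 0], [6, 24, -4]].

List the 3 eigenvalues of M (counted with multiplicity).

-10, -8, -1

Set up det(lambda·I - M) = 0.
Cofactor expansion gives p(lambda) = lambda^3 + 19·lambda^2 + 98·lambda + 80.
Rational-root test: lambda = -10 gives p(-10) = 0.
Factor out (lambda + 10): p(lambda) = (lambda + 10)·(lambda^2 + 9·lambda + 8).
The quadratic factors as (lambda + 8)·(lambda + 1).
Eigenvalues: -10, -8, -1.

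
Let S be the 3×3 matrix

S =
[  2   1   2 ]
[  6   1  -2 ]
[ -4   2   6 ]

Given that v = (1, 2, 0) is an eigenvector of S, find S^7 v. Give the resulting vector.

(16384, 32768, 0)

First find the eigenvalue: Sv = (4, 8, 0) = 4·(1, 2, 0), so λ = 4.
Then S^7 v = λ^7·v = 4^7·(1, 2, 0) = 16384·(1, 2, 0) = (16384, 32768, 0).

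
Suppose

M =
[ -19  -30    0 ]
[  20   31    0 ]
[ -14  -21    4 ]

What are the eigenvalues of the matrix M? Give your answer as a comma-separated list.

1, 4, 11

Compute the characteristic polynomial p(lambda) = det(lambda·I - M).
Expanding along the first row, p(lambda) = lambda^3 - 16·lambda^2 + 59·lambda - 44.
Since p(11) = 0, lambda = 11 is a root.
Dividing by (lambda - 11) leaves lambda^2 - 5·lambda + 4.
The quadratic factors as (lambda - 1)·(lambda - 4).
Eigenvalues: 1, 4, 11.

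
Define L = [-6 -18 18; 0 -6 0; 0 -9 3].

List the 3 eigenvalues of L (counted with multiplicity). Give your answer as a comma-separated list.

The characteristic polynomial is p(λ) = det(λI - L).
Cofactor expansion gives p(λ) = λ^3 + 9λ^2 - 108.
Try λ = 3: p(3) = 0, so 3 is a root.
Factor out (λ - 3): p(λ) = (λ - 3)·(λ^2 + 12λ + 36).
The quadratic factor is (λ + 6)^2.
Eigenvalues: -6, -6, 3.

-6, -6, 3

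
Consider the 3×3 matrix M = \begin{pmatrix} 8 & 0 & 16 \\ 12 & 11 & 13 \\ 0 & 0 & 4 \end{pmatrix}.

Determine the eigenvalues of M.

4, 8, 11

The characteristic polynomial is p(r) = det(rI - M).
Expanding the 3×3 determinant: p(r) = r^3 - 23r^2 + 164r - 352.
Since p(4) = 0, r = 4 is a root.
Dividing by (r - 4) leaves r^2 - 19r + 88.
The quadratic factors as (r - 8)·(r - 11).
Eigenvalues: 4, 8, 11.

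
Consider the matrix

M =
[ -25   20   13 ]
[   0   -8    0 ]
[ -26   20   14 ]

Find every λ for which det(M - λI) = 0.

-12, -8, 1

Set up det(rI - M) = 0.
Cofactor expansion gives p(r) = r^3 + 19r^2 + 76r - 96.
Rational-root test: r = -8 gives p(-8) = 0.
Dividing by (r + 8) leaves r^2 + 11r - 12.
The quadratic factors as (r + 12)·(r - 1).
Eigenvalues: -12, -8, 1.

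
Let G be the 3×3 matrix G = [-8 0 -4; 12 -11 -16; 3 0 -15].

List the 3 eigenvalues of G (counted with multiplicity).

-12, -11, -11

The characteristic polynomial is p(s) = det(sI - G).
Expanding along the first row, p(s) = s^3 + 34s^2 + 385s + 1452.
Since p(-12) = 0, s = -12 is a root.
Dividing by (s + 12) leaves s^2 + 22s + 121.
The quadratic factor is (s + 11)^2.
Eigenvalues: -12, -11, -11.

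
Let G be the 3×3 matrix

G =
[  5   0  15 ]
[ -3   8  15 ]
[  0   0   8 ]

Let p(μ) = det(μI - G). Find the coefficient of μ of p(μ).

144

p(μ) = μ^3 - 21μ^2 + 144μ - 320.
The coefficient of μ is 144.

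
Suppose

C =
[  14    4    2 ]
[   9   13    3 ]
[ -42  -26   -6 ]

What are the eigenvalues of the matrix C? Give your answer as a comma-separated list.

6, 7, 8

The characteristic polynomial is p(μ) = det(μI - C).
Expanding the 3×3 determinant: p(μ) = μ^3 - 21μ^2 + 146μ - 336.
Since p(7) = 0, μ = 7 is a root.
Factor out (μ - 7): p(μ) = (μ - 7)·(μ^2 - 14μ + 48).
The quadratic factors as (μ - 6)·(μ - 8).
Eigenvalues: 6, 7, 8.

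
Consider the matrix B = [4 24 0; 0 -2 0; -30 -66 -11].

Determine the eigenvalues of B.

-11, -2, 4

The characteristic polynomial is p(t) = det(tI - B).
Cofactor expansion gives p(t) = t^3 + 9t^2 - 30t - 88.
Try t = 4: p(4) = 0, so 4 is a root.
Factor out (t - 4): p(t) = (t - 4)·(t^2 + 13t + 22).
The quadratic factors as (t + 11)·(t + 2).
Eigenvalues: -11, -2, 4.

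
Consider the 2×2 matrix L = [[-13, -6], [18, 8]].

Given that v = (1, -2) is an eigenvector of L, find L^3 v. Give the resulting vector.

First find the eigenvalue: Lv = (-1, 2) = -1·(1, -2), so λ = -1.
Then L^3 v = λ^3·v = (-1)^3·(1, -2) = -1·(1, -2) = (-1, 2).

(-1, 2)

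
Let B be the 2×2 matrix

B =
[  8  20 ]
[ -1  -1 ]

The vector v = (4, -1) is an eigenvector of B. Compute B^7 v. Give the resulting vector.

First find the eigenvalue: Bv = (12, -3) = 3·(4, -1), so λ = 3.
Then B^7 v = λ^7·v = 3^7·(4, -1) = 2187·(4, -1) = (8748, -2187).

(8748, -2187)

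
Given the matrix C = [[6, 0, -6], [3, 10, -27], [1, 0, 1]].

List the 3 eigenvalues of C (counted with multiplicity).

The characteristic polynomial is p(λ) = det(λI - C).
Cofactor expansion gives p(λ) = λ^3 - 17λ^2 + 82λ - 120.
Rational-root test: λ = 4 gives p(4) = 0.
Factor out (λ - 4): p(λ) = (λ - 4)·(λ^2 - 13λ + 30).
The quadratic factors as (λ - 3)·(λ - 10).
Eigenvalues: 3, 4, 10.

3, 4, 10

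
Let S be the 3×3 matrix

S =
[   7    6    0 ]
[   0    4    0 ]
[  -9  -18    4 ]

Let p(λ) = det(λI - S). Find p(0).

-112

p(0) = det(0·I − S) = det(−S) = (−1)^3·det(S).
det(S) = 112, so p(0) = -112.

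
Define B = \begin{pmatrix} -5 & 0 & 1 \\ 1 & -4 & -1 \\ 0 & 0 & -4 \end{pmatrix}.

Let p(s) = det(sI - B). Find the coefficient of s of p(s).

56

p(s) = s^3 + 13s^2 + 56s + 80.
The coefficient of s is 56.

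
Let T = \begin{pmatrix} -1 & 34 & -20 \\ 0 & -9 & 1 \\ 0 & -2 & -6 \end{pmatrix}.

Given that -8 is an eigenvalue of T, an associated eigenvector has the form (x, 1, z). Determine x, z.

-2, 1

We need (T + 8I)v = 0.
T + 8I = [[7, 34, -20], [0, -1, 1], [0, -2, 2]].
Row 1: (7)·x + (34)·1 + (-20)·z = 0
Row 2: (0)·x + (-1)·1 + (1)·z = 0
Row 3: (0)·x + (-2)·1 + (2)·z = 0
Solving gives x = -2, z = 1.
Check: T·(-2, 1, 1) = (16, -8, -8) = -8·(-2, 1, 1).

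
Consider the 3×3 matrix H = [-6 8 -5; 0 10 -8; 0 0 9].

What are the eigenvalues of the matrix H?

H is upper triangular, so its eigenvalues are the diagonal entries.
Diagonal: -6, 10, 9.

-6, 9, 10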